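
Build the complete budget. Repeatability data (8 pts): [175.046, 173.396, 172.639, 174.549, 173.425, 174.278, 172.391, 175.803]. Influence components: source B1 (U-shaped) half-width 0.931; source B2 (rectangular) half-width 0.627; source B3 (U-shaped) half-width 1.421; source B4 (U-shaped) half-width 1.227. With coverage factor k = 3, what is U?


mean = (175.046 + 173.396 + 172.639 + 174.549 + 173.425 + 174.278 + 172.391 + 175.803) / 8 = 173.940875
s = sqrt(sum((x - mean)^2)/(n-1)) = 1.1851635
u_A = s / sqrt(n) = 1.1851635 / sqrt(8) = 0.41901857
u_B1 = 0.931 / sqrt(2) = 0.65831641
u_B2 = 0.627 / sqrt(3) = 0.36199862
u_B3 = 1.421 / sqrt(2) = 1.0047987
u_B4 = 1.227 / sqrt(2) = 0.86762002
uc = sqrt(0.41901857^2 + 0.65831641^2 + 0.36199862^2 + 1.0047987^2 + 0.86762002^2) = 1.5818928
U = k * uc = 3 * 1.5818928
U = 4.7457

4.7457


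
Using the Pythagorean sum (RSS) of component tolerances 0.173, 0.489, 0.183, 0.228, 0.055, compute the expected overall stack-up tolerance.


RSS = sqrt(0.173^2 + 0.489^2 + 0.183^2 + 0.228^2 + 0.055^2)
= sqrt(0.357548)
= 0.5980

0.5980


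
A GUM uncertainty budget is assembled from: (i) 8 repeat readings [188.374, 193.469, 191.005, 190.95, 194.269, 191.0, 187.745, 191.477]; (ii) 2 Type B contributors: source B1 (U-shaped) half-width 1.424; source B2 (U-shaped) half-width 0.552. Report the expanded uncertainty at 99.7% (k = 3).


mean = (188.374 + 193.469 + 191.005 + 190.95 + 194.269 + 191.0 + 187.745 + 191.477) / 8 = 191.036125
s = sqrt(sum((x - mean)^2)/(n-1)) = 2.2198081
u_A = s / sqrt(n) = 2.2198081 / sqrt(8) = 0.78482068
u_B1 = 1.424 / sqrt(2) = 1.0069201
u_B2 = 0.552 / sqrt(2) = 0.39032294
uc = sqrt(0.78482068^2 + 1.0069201^2 + 0.39032294^2) = 1.3349845
U = k * uc = 3 * 1.3349845
U = 4.0050

4.0050


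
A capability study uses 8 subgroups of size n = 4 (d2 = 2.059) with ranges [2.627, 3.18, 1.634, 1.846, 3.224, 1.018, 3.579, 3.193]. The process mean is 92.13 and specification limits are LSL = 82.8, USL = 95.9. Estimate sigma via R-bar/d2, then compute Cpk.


R_bar = (2.627 + 3.18 + 1.634 + 1.846 + 3.224 + 1.018 + 3.579 + 3.193) / 8 = 2.537625
sigma = R_bar / d2 = 2.537625 / 2.059 = 1.2324551
Cp = (USL - LSL)/(6*sigma) = (95.9 - 82.8)/(6*1.2324551) = 1.7715
Cpu = (95.9 - 92.13)/(3*1.2324551) = 1.0196
Cpl = (92.13 - 82.8)/(3*1.2324551) = 2.5234
Cpk = min(Cpu, Cpl) = 1.0196

1.0196


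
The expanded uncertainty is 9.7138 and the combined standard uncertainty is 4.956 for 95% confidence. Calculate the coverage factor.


k = U / uc
k = 9.7138 / 4.956
k = 1.96

1.96


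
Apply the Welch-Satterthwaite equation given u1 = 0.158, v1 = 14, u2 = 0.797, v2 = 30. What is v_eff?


uc = sqrt(u1^2 + u2^2) = sqrt(0.158^2 + 0.797^2) = 0.81251031
v_eff = uc^4 / (u1^4/v1 + u2^4/v2)
= 0.81251031^4 / (0.158^4/14 + 0.797^4/30)
= 0.4358284 / 0.013494197
v_eff = 32.2975

32.2975


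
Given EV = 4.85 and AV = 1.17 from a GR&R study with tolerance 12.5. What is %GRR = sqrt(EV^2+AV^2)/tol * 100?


GRR = sqrt(EV^2 + AV^2) = sqrt(4.85^2 + 1.17^2) = 4.9891282
%GRR = GRR / tol * 100 = 4.9891282 / 12.5 * 100
%GRR = 39.9130

39.9130


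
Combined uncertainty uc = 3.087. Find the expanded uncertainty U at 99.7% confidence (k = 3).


U = k * uc
U = 3 * 3.087
U = 9.2610

9.2610


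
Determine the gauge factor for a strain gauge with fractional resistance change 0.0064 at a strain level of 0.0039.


GF = (dR/R) / epsilon
= 0.0064 / 0.0039
= 1.6410

1.6410


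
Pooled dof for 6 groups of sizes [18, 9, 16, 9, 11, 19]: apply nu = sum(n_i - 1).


nu = sum_i (n_i - 1)
nu = ((18 - 1) + (9 - 1) + (16 - 1) + (9 - 1) + (11 - 1) + (19 - 1))
nu = 17 + 8 + 15 + 8 + 10 + 18
nu = 76

76


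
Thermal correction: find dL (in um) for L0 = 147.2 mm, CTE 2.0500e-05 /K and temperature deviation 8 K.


dL = L * alpha * dT
= 147.2 * 2.0500e-05 * 8
= 0.0241408 mm
dL_um = 0.0241408 * 1000 = 24.1408 um

24.1408


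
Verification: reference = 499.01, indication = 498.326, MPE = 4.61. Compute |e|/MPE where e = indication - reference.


e = indication - reference = 498.326 - 499.01 = -0.6840
|e| = 0.6840
ratio = |e| / MPE = 0.6840 / 4.61
ratio = 0.1484

0.1484


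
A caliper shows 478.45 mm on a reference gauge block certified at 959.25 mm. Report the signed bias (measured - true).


Systematic error = measured - true
= 478.45 - 959.25
= -480.8000

-480.8000


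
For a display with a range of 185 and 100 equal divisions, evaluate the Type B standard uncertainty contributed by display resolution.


resolution = range / divisions
resolution = 185 / 100 = 1.85
u_res = resolution / (2*sqrt(3))
u_res = 1.85 / 3.4641016
u_res = 0.5340

0.5340


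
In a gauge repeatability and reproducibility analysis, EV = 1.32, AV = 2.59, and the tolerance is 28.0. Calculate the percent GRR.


GRR = sqrt(EV^2 + AV^2) = sqrt(1.32^2 + 2.59^2) = 2.9069744
%GRR = GRR / tol * 100 = 2.9069744 / 28.0 * 100
%GRR = 10.3821

10.3821


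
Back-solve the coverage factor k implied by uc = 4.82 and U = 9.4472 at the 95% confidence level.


k = U / uc
k = 9.4472 / 4.82
k = 1.96

1.96


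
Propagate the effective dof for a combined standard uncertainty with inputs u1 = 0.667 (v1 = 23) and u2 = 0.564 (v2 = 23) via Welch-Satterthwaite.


uc = sqrt(u1^2 + u2^2) = sqrt(0.667^2 + 0.564^2) = 0.87349013
v_eff = uc^4 / (u1^4/v1 + u2^4/v2)
= 0.87349013^4 / (0.667^4/23 + 0.564^4/23)
= 0.58214612 / 0.013004839
v_eff = 44.7638

44.7638


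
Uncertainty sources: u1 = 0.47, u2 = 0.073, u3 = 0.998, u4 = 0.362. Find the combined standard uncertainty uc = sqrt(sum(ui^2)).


uc = sqrt(0.47^2 + 0.073^2 + 0.998^2 + 0.362^2)
uc = sqrt(1.353277)
uc = 1.1633

1.1633


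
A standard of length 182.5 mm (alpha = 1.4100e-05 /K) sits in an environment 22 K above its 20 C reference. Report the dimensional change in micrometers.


dL = L * alpha * dT
= 182.5 * 1.4100e-05 * 22
= 0.0566115 mm
dL_um = 0.0566115 * 1000 = 56.6115 um

56.6115


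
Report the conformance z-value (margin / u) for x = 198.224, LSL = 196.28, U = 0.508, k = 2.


u = U / k = 0.508 / 2 = 0.254
margin = |LSL - x| = |196.28 - 198.224| = 1.944
z = margin / u = 1.944 / 0.254
z = 7.6535

7.6535


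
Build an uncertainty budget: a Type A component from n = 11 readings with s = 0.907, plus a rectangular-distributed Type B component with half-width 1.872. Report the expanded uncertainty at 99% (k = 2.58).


u_A = s / sqrt(n) = 0.907 / sqrt(11) = 0.27347079
u_B = half_width / sqrt(3) = 1.872 / sqrt(3) = 1.0807997
uc = sqrt(u_A^2 + u_B^2) = sqrt(0.27347079^2 + 1.0807997^2) = 1.1148606
U = k * uc = 2.58 * 1.1148606
U = 2.8763

2.8763


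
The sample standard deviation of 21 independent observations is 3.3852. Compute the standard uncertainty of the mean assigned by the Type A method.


u_A = s / sqrt(n)
u_A = 3.3852 / sqrt(21)
u_A = 3.3852 / 4.5825757
u_A = 0.7387

0.7387


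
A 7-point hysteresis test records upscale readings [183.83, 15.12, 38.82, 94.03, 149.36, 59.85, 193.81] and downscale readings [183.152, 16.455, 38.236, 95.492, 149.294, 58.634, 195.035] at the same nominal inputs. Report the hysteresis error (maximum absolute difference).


|183.83 - 183.152| = 0.6780
|15.12 - 16.455| = 1.3350
|38.82 - 38.236| = 0.5840
|94.03 - 95.492| = 1.4620
|149.36 - 149.294| = 0.0660
|59.85 - 58.634| = 1.2160
|193.81 - 195.035| = 1.2250
hysteresis = max(diffs) = 1.4620

1.4620


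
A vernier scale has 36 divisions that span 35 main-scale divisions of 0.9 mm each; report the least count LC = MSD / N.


LC = MSD / n_div
= 0.9 / 36
= 0.0250

0.0250


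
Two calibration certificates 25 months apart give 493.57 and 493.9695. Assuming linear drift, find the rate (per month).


rate = (v2 - v1) / months
= (493.9695 - 493.57) / 25
= 0.3995 / 25
= 0.0160

0.0160


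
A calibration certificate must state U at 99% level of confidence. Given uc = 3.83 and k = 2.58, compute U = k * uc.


U = k * uc
U = 2.58 * 3.83
U = 9.8814

9.8814


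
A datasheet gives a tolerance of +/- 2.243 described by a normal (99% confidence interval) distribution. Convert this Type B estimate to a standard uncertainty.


u_B = half_width / 2.576
u_B = 2.243 / 2.576
u_B = 0.8707

0.8707


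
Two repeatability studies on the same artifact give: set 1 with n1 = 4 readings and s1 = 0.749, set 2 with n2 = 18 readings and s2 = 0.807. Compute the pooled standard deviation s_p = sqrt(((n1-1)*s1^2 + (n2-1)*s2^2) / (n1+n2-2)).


s_p = sqrt(((n1-1)*s1^2 + (n2-1)*s2^2) / (n1+n2-2))
numerator = (4-1)*0.749^2 + (18-1)*0.807^2 = 1.683003 + 11.071233 = 12.754236
denominator = 4 + 18 - 2 = 20
s_p^2 = 12.754236 / 20 = 0.6377118
s_p = sqrt(0.6377118) = 0.7986

0.7986


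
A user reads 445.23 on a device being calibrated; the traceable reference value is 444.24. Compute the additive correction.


Correction = standard - reading
= 444.24 - 445.23
= -0.9900

-0.9900


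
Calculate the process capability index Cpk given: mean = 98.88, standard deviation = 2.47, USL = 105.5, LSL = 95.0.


Cpu = (USL - mean) / (3*sigma) = (105.5 - 98.88) / (3*2.47) = 0.8934
Cpl = (mean - LSL) / (3*sigma) = (98.88 - 95.0) / (3*2.47) = 0.5236
Cpk = min(Cpu, Cpl) = 0.5236

0.5236


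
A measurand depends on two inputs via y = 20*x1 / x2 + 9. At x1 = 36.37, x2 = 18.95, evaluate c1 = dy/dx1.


y = 20*x1 / x2 + 9
dy/dx1 = 20/x2
Evaluate at x2 = 18.95: c1 = 20 / 18.95
c1 = 1.0554

1.0554


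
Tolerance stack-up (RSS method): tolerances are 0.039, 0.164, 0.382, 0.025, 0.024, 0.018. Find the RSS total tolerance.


RSS = sqrt(0.039^2 + 0.164^2 + 0.382^2 + 0.025^2 + 0.024^2 + 0.018^2)
= sqrt(0.175866)
= 0.4194

0.4194


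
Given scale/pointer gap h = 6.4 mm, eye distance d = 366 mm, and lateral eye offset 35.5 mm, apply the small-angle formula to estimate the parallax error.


error = h * offset / d
= 6.4 * 35.5 / 366
= 0.6208

0.6208


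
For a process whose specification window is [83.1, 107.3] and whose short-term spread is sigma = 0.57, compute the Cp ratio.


Cp = (USL - LSL) / (6 * sigma)
= (107.3 - 83.1) / (6 * 0.57)
= 24.2000 / 3.4200
= 7.0760

7.0760


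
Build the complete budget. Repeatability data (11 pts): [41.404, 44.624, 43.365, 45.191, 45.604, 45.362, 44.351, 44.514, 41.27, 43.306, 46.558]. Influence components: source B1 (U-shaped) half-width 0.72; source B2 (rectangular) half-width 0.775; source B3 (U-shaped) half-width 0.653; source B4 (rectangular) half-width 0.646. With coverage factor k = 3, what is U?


mean = (41.404 + 44.624 + 43.365 + 45.191 + 45.604 + 45.362 + 44.351 + 44.514 + 41.27 + 43.306 + 46.558) / 11 = 44.14081818
s = sqrt(sum((x - mean)^2)/(n-1)) = 1.6740767
u_A = s / sqrt(n) = 1.6740767 / sqrt(11) = 0.50475312
u_B1 = 0.72 / sqrt(2) = 0.50911688
u_B2 = 0.775 / sqrt(3) = 0.44744646
u_B3 = 0.653 / sqrt(2) = 0.46174073
u_B4 = 0.646 / sqrt(3) = 0.37296827
uc = sqrt(0.50475312^2 + 0.50911688^2 + 0.44744646^2 + 0.46174073^2 + 0.37296827^2) = 1.0327119
U = k * uc = 3 * 1.0327119
U = 3.0981

3.0981


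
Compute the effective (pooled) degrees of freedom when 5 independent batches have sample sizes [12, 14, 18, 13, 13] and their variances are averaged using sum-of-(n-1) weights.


nu = sum_i (n_i - 1)
nu = ((12 - 1) + (14 - 1) + (18 - 1) + (13 - 1) + (13 - 1))
nu = 11 + 13 + 17 + 12 + 12
nu = 65

65


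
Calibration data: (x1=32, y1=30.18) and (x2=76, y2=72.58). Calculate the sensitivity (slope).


slope = (y2 - y1) / (x2 - x1)
= (72.58 - 30.18) / (76 - 32)
= 42.4000 / 44
= 0.9636

0.9636


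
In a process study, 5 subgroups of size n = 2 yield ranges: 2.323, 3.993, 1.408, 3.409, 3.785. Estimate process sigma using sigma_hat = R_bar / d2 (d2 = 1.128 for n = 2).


R_bar = (2.323 + 3.993 + 1.408 + 3.409 + 3.785) / 5
R_bar = 14.918 / 5 = 2.9836
sigma_hat = R_bar / d2 = 2.9836 / 1.128 = 2.6450

2.6450


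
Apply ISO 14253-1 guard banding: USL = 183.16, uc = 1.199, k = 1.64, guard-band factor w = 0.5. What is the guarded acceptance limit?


U = k * uc = 1.64 * 1.199 = 1.96636
guard band g = w * U = 0.5 * 1.96636 = 0.98318
AL = USL - g = 183.16 - 0.98318
AL = 182.1768

182.1768


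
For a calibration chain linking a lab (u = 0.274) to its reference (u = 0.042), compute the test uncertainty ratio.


TUR = u_lab / u_ref
= 0.274 / 0.042
= 6.5238

6.5238


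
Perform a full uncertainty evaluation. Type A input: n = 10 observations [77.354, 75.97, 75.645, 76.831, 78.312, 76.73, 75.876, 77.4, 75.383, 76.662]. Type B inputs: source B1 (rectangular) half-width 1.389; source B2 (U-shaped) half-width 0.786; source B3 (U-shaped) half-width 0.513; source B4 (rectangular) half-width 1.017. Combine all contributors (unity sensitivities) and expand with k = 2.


mean = (77.354 + 75.97 + 75.645 + 76.831 + 78.312 + 76.73 + 75.876 + 77.4 + 75.383 + 76.662) / 10 = 76.6163
s = sqrt(sum((x - mean)^2)/(n-1)) = 0.91439708
u_A = s / sqrt(n) = 0.91439708 / sqrt(10) = 0.28915775
u_B1 = 1.389 / sqrt(3) = 0.80193952
u_B2 = 0.786 / sqrt(2) = 0.55578593
u_B3 = 0.513 / sqrt(2) = 0.36274578
u_B4 = 1.017 / sqrt(3) = 0.58716522
uc = sqrt(0.28915775^2 + 0.80193952^2 + 0.55578593^2 + 0.36274578^2 + 0.58716522^2) = 1.2296197
U = k * uc = 2 * 1.2296197
U = 2.4592

2.4592


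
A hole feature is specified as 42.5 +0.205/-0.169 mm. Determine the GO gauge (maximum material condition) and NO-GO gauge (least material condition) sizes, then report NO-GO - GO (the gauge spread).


GO = nominal - lower_tol (smallest hole = maximum material condition)
GO = 42.5 - 0.169 = 42.331
NO-GO = nominal + upper_tol (largest hole = least material condition)
NO-GO = 42.5 + 0.205 = 42.705
spread = NO-GO - GO = 42.705 - 42.331 = 0.3740

0.3740


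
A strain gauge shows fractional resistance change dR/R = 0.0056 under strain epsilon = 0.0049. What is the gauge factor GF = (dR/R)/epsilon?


GF = (dR/R) / epsilon
= 0.0056 / 0.0049
= 1.1429

1.1429


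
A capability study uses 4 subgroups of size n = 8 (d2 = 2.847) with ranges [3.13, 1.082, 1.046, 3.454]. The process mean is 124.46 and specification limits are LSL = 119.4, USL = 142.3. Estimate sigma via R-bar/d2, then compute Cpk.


R_bar = (3.13 + 1.082 + 1.046 + 3.454) / 4 = 2.178
sigma = R_bar / d2 = 2.178 / 2.847 = 0.76501581
Cp = (USL - LSL)/(6*sigma) = (142.3 - 119.4)/(6*0.76501581) = 4.9890
Cpu = (142.3 - 124.46)/(3*0.76501581) = 7.7733
Cpl = (124.46 - 119.4)/(3*0.76501581) = 2.2047
Cpk = min(Cpu, Cpl) = 2.2047

2.2047


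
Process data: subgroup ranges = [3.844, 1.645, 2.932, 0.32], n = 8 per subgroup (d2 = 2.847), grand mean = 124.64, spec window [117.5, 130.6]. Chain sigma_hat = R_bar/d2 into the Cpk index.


R_bar = (3.844 + 1.645 + 2.932 + 0.32) / 4 = 2.18525
sigma = R_bar / d2 = 2.18525 / 2.847 = 0.76756235
Cp = (USL - LSL)/(6*sigma) = (130.6 - 117.5)/(6*0.76756235) = 2.8445
Cpu = (130.6 - 124.64)/(3*0.76756235) = 2.5883
Cpl = (124.64 - 117.5)/(3*0.76756235) = 3.1007
Cpk = min(Cpu, Cpl) = 2.5883

2.5883


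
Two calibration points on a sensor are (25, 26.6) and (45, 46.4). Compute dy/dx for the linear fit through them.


slope = (y2 - y1) / (x2 - x1)
= (46.4 - 26.6) / (45 - 25)
= 19.8000 / 20
= 0.9900

0.9900


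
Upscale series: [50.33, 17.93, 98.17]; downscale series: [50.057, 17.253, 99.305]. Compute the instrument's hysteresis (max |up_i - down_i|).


|50.33 - 50.057| = 0.2730
|17.93 - 17.253| = 0.6770
|98.17 - 99.305| = 1.1350
hysteresis = max(diffs) = 1.1350

1.1350


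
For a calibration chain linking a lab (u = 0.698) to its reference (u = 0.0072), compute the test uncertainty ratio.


TUR = u_lab / u_ref
= 0.698 / 0.0072
= 96.9444

96.9444


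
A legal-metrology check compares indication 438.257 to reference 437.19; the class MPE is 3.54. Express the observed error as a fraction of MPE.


e = indication - reference = 438.257 - 437.19 = 1.0670
|e| = 1.0670
ratio = |e| / MPE = 1.0670 / 3.54
ratio = 0.3014

0.3014


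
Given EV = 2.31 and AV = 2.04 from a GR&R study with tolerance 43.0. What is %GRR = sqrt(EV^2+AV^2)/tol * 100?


GRR = sqrt(EV^2 + AV^2) = sqrt(2.31^2 + 2.04^2) = 3.0818339
%GRR = GRR / tol * 100 = 3.0818339 / 43.0 * 100
%GRR = 7.1671

7.1671


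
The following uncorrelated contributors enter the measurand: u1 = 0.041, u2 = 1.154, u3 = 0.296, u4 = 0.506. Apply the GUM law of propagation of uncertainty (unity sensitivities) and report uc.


uc = sqrt(0.041^2 + 1.154^2 + 0.296^2 + 0.506^2)
uc = sqrt(1.677049)
uc = 1.2950

1.2950


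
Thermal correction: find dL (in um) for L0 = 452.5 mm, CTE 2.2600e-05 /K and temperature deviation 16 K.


dL = L * alpha * dT
= 452.5 * 2.2600e-05 * 16
= 0.1636240 mm
dL_um = 0.1636240 * 1000 = 163.6240 um

163.6240


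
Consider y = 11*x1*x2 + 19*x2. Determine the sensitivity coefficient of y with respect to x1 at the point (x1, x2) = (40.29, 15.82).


y = 11*x1*x2 + 19*x2
dy/dx1 = 11*x2
Evaluate at x2 = 15.82: c1 = 11 * 15.82
c1 = 174.0200

174.0200


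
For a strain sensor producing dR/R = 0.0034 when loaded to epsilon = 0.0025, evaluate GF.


GF = (dR/R) / epsilon
= 0.0034 / 0.0025
= 1.3600

1.3600


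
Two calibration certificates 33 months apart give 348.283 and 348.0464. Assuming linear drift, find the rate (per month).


rate = (v2 - v1) / months
= (348.0464 - 348.283) / 33
= -0.2366 / 33
= -0.0072

-0.0072


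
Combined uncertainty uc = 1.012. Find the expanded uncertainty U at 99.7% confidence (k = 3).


U = k * uc
U = 3 * 1.012
U = 3.0360

3.0360


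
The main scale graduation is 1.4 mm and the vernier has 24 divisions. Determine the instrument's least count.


LC = MSD / n_div
= 1.4 / 24
= 0.0583

0.0583


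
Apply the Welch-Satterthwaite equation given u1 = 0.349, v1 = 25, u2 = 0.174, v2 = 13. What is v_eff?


uc = sqrt(u1^2 + u2^2) = sqrt(0.349^2 + 0.174^2) = 0.38997051
v_eff = uc^4 / (u1^4/v1 + u2^4/v2)
= 0.38997051^4 / (0.349^4/25 + 0.174^4/13)
= 0.023127414 / 0.00066392982
v_eff = 34.8341

34.8341


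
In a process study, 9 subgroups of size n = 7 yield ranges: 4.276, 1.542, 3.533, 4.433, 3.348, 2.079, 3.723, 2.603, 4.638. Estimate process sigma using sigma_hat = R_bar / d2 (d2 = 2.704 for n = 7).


R_bar = (4.276 + 1.542 + 3.533 + 4.433 + 3.348 + 2.079 + 3.723 + 2.603 + 4.638) / 9
R_bar = 30.175 / 9 = 3.3527778
sigma_hat = R_bar / d2 = 3.3527778 / 2.704 = 1.2399

1.2399


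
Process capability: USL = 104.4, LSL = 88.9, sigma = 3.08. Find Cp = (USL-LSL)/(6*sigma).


Cp = (USL - LSL) / (6 * sigma)
= (104.4 - 88.9) / (6 * 3.08)
= 15.5000 / 18.4800
= 0.8387

0.8387


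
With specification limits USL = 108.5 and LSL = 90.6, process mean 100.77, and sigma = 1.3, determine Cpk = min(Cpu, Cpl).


Cpu = (USL - mean) / (3*sigma) = (108.5 - 100.77) / (3*1.3) = 1.9821
Cpl = (mean - LSL) / (3*sigma) = (100.77 - 90.6) / (3*1.3) = 2.6077
Cpk = min(Cpu, Cpl) = 1.9821

1.9821


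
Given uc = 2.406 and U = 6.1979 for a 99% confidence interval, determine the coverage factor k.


k = U / uc
k = 6.1979 / 2.406
k = 2.576

2.576


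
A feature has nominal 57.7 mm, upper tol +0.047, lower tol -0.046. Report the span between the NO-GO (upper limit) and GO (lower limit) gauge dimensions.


GO = nominal - lower_tol (smallest hole = maximum material condition)
GO = 57.7 - 0.046 = 57.654
NO-GO = nominal + upper_tol (largest hole = least material condition)
NO-GO = 57.7 + 0.047 = 57.747
spread = NO-GO - GO = 57.747 - 57.654 = 0.0930

0.0930


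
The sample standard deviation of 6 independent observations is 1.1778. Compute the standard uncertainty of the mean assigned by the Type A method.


u_A = s / sqrt(n)
u_A = 1.1778 / sqrt(6)
u_A = 1.1778 / 2.4494897
u_A = 0.4808

0.4808


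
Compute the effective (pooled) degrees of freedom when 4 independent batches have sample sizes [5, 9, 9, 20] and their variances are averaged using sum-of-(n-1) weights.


nu = sum_i (n_i - 1)
nu = ((5 - 1) + (9 - 1) + (9 - 1) + (20 - 1))
nu = 4 + 8 + 8 + 19
nu = 39

39


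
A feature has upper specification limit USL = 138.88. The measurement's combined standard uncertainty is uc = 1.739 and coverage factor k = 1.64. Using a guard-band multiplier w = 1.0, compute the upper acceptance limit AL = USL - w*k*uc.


U = k * uc = 1.64 * 1.739 = 2.85196
guard band g = w * U = 1.0 * 2.85196 = 2.85196
AL = USL - g = 138.88 - 2.85196
AL = 136.0280

136.0280


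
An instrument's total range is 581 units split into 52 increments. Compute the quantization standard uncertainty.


resolution = range / divisions
resolution = 581 / 52 = 11.173077
u_res = resolution / (2*sqrt(3))
u_res = 11.173077 / 3.4641016
u_res = 3.2254

3.2254


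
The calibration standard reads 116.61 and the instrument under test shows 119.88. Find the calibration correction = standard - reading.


Correction = standard - reading
= 116.61 - 119.88
= -3.2700

-3.2700


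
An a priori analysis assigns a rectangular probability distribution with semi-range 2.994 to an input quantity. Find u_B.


u_B = half_width / sqrt(3)
u_B = 2.994 / 1.7320508
u_B = 1.7286

1.7286


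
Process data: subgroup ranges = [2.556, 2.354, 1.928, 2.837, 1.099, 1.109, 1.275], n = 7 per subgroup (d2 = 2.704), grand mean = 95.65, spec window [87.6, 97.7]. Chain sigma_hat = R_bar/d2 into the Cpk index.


R_bar = (2.556 + 2.354 + 1.928 + 2.837 + 1.099 + 1.109 + 1.275) / 7 = 1.8797143
sigma = R_bar / d2 = 1.8797143 / 2.704 = 0.69516061
Cp = (USL - LSL)/(6*sigma) = (97.7 - 87.6)/(6*0.69516061) = 2.4215
Cpu = (97.7 - 95.65)/(3*0.69516061) = 0.9830
Cpl = (95.65 - 87.6)/(3*0.69516061) = 3.8600
Cpk = min(Cpu, Cpl) = 0.9830

0.9830


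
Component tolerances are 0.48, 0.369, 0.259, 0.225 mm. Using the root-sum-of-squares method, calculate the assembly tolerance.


RSS = sqrt(0.48^2 + 0.369^2 + 0.259^2 + 0.225^2)
= sqrt(0.484267)
= 0.6959

0.6959


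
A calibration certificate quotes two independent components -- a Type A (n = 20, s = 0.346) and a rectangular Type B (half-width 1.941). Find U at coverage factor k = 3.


u_A = s / sqrt(n) = 0.346 / sqrt(20) = 0.077367952
u_B = half_width / sqrt(3) = 1.941 / sqrt(3) = 1.1206369
uc = sqrt(u_A^2 + u_B^2) = sqrt(0.077367952^2 + 1.1206369^2) = 1.1233044
U = k * uc = 3 * 1.1233044
U = 3.3699

3.3699


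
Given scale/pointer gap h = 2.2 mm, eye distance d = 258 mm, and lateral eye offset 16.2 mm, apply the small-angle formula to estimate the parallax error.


error = h * offset / d
= 2.2 * 16.2 / 258
= 0.1381

0.1381


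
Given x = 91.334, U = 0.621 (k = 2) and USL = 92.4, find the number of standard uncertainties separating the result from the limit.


u = U / k = 0.621 / 2 = 0.3105
margin = |USL - x| = |92.4 - 91.334| = 1.066
z = margin / u = 1.066 / 0.3105
z = 3.4332

3.4332


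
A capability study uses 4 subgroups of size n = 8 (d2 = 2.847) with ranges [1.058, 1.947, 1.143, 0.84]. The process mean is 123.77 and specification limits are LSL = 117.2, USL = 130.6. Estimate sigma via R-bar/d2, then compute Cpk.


R_bar = (1.058 + 1.947 + 1.143 + 0.84) / 4 = 1.247
sigma = R_bar / d2 = 1.247 / 2.847 = 0.43800492
Cp = (USL - LSL)/(6*sigma) = (130.6 - 117.2)/(6*0.43800492) = 5.0989
Cpu = (130.6 - 123.77)/(3*0.43800492) = 5.1978
Cpl = (123.77 - 117.2)/(3*0.43800492) = 4.9999
Cpk = min(Cpu, Cpl) = 4.9999

4.9999


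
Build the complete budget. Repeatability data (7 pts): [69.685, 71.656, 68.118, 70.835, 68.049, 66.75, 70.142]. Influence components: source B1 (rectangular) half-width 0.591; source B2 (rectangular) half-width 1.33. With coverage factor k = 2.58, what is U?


mean = (69.685 + 71.656 + 68.118 + 70.835 + 68.049 + 66.75 + 70.142) / 7 = 69.31928571
s = sqrt(sum((x - mean)^2)/(n-1)) = 1.7428985
u_A = s / sqrt(n) = 1.7428985 / sqrt(7) = 0.65875371
u_B1 = 0.591 / sqrt(3) = 0.34121401
u_B2 = 1.33 / sqrt(3) = 0.76787586
uc = sqrt(0.65875371^2 + 0.34121401^2 + 0.76787586^2) = 1.0677157
U = k * uc = 2.58 * 1.0677157
U = 2.7547

2.7547


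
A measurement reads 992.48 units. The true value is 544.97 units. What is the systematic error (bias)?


Systematic error = measured - true
= 992.48 - 544.97
= 447.5100

447.5100


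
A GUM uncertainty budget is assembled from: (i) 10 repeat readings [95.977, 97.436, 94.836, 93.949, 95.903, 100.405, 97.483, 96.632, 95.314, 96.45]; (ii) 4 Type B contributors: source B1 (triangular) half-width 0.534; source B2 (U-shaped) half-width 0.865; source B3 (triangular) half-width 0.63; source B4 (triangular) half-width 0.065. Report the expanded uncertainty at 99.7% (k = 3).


mean = (95.977 + 97.436 + 94.836 + 93.949 + 95.903 + 100.405 + 97.483 + 96.632 + 95.314 + 96.45) / 10 = 96.4385
s = sqrt(sum((x - mean)^2)/(n-1)) = 1.7759674
u_A = s / sqrt(n) = 1.7759674 / sqrt(10) = 0.5616102
u_B1 = 0.534 / sqrt(6) = 0.21800459
u_B2 = 0.865 / sqrt(2) = 0.61164737
u_B3 = 0.63 / sqrt(6) = 0.25719642
u_B4 = 0.065 / sqrt(6) = 0.026536139
uc = sqrt(0.5616102^2 + 0.21800459^2 + 0.61164737^2 + 0.25719642^2 + 0.026536139^2) = 0.89660398
U = k * uc = 3 * 0.89660398
U = 2.6898

2.6898


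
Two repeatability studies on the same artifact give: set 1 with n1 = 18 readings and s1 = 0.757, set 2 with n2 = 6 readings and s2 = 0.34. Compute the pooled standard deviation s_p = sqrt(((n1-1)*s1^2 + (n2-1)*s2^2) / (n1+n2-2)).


s_p = sqrt(((n1-1)*s1^2 + (n2-1)*s2^2) / (n1+n2-2))
numerator = (18-1)*0.757^2 + (6-1)*0.34^2 = 9.741833 + 0.578 = 10.319833
denominator = 18 + 6 - 2 = 22
s_p^2 = 10.319833 / 22 = 0.46908332
s_p = sqrt(0.46908332) = 0.6849

0.6849


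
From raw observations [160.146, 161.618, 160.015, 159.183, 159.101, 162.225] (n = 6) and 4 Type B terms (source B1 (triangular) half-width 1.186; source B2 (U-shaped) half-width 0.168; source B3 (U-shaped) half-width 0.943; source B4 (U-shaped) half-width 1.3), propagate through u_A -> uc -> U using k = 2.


mean = (160.146 + 161.618 + 160.015 + 159.183 + 159.101 + 162.225) / 6 = 160.3813333
s = sqrt(sum((x - mean)^2)/(n-1)) = 1.2801007
u_A = s / sqrt(n) = 1.2801007 / sqrt(6) = 0.52259892
u_B1 = 1.186 / sqrt(6) = 0.48418247
u_B2 = 0.168 / sqrt(2) = 0.11879394
u_B3 = 0.943 / sqrt(2) = 0.66680169
u_B4 = 1.3 / sqrt(2) = 0.91923882
uc = sqrt(0.52259892^2 + 0.48418247^2 + 0.11879394^2 + 0.66680169^2 + 0.91923882^2) = 1.3458376
U = k * uc = 2 * 1.3458376
U = 2.6917

2.6917


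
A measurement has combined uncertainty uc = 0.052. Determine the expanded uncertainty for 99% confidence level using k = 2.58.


U = k * uc
U = 2.58 * 0.052
U = 0.1342

0.1342


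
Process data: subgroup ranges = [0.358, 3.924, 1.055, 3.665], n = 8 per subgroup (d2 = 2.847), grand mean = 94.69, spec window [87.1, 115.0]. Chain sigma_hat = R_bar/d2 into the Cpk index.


R_bar = (0.358 + 3.924 + 1.055 + 3.665) / 4 = 2.2505
sigma = R_bar / d2 = 2.2505 / 2.847 = 0.79048121
Cp = (USL - LSL)/(6*sigma) = (115.0 - 87.1)/(6*0.79048121) = 5.8825
Cpu = (115.0 - 94.69)/(3*0.79048121) = 8.5644
Cpl = (94.69 - 87.1)/(3*0.79048121) = 3.2006
Cpk = min(Cpu, Cpl) = 3.2006

3.2006


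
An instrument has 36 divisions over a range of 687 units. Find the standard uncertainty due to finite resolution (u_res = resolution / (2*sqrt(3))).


resolution = range / divisions
resolution = 687 / 36 = 19.083333
u_res = resolution / (2*sqrt(3))
u_res = 19.083333 / 3.4641016
u_res = 5.5089

5.5089


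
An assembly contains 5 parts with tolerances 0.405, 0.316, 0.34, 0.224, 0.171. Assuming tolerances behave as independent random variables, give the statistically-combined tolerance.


RSS = sqrt(0.405^2 + 0.316^2 + 0.34^2 + 0.224^2 + 0.171^2)
= sqrt(0.458898)
= 0.6774

0.6774


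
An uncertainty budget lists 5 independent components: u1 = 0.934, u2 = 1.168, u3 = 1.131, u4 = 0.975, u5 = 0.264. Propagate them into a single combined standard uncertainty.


uc = sqrt(0.934^2 + 1.168^2 + 1.131^2 + 0.975^2 + 0.264^2)
uc = sqrt(4.536062)
uc = 2.1298

2.1298


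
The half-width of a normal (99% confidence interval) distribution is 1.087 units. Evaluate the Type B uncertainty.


u_B = half_width / 2.576
u_B = 1.087 / 2.576
u_B = 0.4220

0.4220


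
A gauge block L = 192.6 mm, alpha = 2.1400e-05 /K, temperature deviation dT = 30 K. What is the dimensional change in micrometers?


dL = L * alpha * dT
= 192.6 * 2.1400e-05 * 30
= 0.1236492 mm
dL_um = 0.1236492 * 1000 = 123.6492 um

123.6492


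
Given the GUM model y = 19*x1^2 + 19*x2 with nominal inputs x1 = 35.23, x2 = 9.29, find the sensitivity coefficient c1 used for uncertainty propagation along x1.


y = 19*x1^2 + 19*x2
dy/dx1 = 2*19*x1
Evaluate at x1 = 35.23: c1 = 38 * 35.23
c1 = 1338.7400

1338.7400


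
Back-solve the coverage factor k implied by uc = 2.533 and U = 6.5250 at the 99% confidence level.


k = U / uc
k = 6.5250 / 2.533
k = 2.576

2.576


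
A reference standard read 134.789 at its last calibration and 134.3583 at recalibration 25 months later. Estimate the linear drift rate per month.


rate = (v2 - v1) / months
= (134.3583 - 134.789) / 25
= -0.4307 / 25
= -0.0172

-0.0172


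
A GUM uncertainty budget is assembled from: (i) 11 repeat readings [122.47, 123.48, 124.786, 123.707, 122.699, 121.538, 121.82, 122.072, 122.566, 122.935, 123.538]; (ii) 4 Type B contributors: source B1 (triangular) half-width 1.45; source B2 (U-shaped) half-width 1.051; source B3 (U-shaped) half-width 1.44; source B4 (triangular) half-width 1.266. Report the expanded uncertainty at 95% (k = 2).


mean = (122.47 + 123.48 + 124.786 + 123.707 + 122.699 + 121.538 + 121.82 + 122.072 + 122.566 + 122.935 + 123.538) / 11 = 122.8737273
s = sqrt(sum((x - mean)^2)/(n-1)) = 0.94811424
u_A = s / sqrt(n) = 0.94811424 / sqrt(11) = 0.2858672
u_B1 = 1.45 / sqrt(6) = 0.59196002
u_B2 = 1.051 / sqrt(2) = 0.74316923
u_B3 = 1.44 / sqrt(2) = 1.0182338
u_B4 = 1.266 / sqrt(6) = 0.51684234
uc = sqrt(0.2858672^2 + 0.59196002^2 + 0.74316923^2 + 1.0182338^2 + 0.51684234^2) = 1.5127337
U = k * uc = 2 * 1.5127337
U = 3.0255

3.0255


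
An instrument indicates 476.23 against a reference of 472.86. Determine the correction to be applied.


Correction = standard - reading
= 472.86 - 476.23
= -3.3700

-3.3700


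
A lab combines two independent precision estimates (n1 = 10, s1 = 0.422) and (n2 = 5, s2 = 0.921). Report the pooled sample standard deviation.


s_p = sqrt(((n1-1)*s1^2 + (n2-1)*s2^2) / (n1+n2-2))
numerator = (10-1)*0.422^2 + (5-1)*0.921^2 = 1.602756 + 3.392964 = 4.99572
denominator = 10 + 5 - 2 = 13
s_p^2 = 4.99572 / 13 = 0.38428615
s_p = sqrt(0.38428615) = 0.6199

0.6199


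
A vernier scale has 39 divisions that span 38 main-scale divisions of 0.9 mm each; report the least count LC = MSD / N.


LC = MSD / n_div
= 0.9 / 39
= 0.0231

0.0231


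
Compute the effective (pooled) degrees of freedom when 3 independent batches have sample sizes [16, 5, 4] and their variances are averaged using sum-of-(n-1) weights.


nu = sum_i (n_i - 1)
nu = ((16 - 1) + (5 - 1) + (4 - 1))
nu = 15 + 4 + 3
nu = 22

22


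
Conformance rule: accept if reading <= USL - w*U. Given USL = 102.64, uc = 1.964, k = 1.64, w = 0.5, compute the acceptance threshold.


U = k * uc = 1.64 * 1.964 = 3.22096
guard band g = w * U = 0.5 * 3.22096 = 1.61048
AL = USL - g = 102.64 - 1.61048
AL = 101.0295

101.0295


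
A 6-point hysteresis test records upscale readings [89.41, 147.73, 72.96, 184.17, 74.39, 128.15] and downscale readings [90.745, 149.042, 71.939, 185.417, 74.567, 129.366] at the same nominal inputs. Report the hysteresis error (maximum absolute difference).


|89.41 - 90.745| = 1.3350
|147.73 - 149.042| = 1.3120
|72.96 - 71.939| = 1.0210
|184.17 - 185.417| = 1.2470
|74.39 - 74.567| = 0.1770
|128.15 - 129.366| = 1.2160
hysteresis = max(diffs) = 1.3350

1.3350


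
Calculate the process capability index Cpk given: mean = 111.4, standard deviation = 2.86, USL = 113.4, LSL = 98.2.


Cpu = (USL - mean) / (3*sigma) = (113.4 - 111.4) / (3*2.86) = 0.2331
Cpl = (mean - LSL) / (3*sigma) = (111.4 - 98.2) / (3*2.86) = 1.5385
Cpk = min(Cpu, Cpl) = 0.2331

0.2331


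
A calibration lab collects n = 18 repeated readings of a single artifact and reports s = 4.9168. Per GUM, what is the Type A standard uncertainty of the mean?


u_A = s / sqrt(n)
u_A = 4.9168 / sqrt(18)
u_A = 4.9168 / 4.2426407
u_A = 1.1589

1.1589


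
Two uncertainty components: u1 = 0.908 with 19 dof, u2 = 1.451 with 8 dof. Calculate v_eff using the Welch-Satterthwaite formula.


uc = sqrt(u1^2 + u2^2) = sqrt(0.908^2 + 1.451^2) = 1.7116848
v_eff = uc^4 / (u1^4/v1 + u2^4/v2)
= 1.7116848^4 / (0.908^4/19 + 1.451^4/8)
= 8.5841081 / 0.58986501
v_eff = 14.5527

14.5527


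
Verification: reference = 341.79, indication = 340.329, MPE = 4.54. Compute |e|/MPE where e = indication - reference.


e = indication - reference = 340.329 - 341.79 = -1.4610
|e| = 1.4610
ratio = |e| / MPE = 1.4610 / 4.54
ratio = 0.3218

0.3218


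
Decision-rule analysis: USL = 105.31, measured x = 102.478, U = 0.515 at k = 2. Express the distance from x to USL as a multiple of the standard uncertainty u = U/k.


u = U / k = 0.515 / 2 = 0.2575
margin = |USL - x| = |105.31 - 102.478| = 2.832
z = margin / u = 2.832 / 0.2575
z = 10.9981

10.9981


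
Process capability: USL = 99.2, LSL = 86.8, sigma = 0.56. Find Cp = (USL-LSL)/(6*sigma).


Cp = (USL - LSL) / (6 * sigma)
= (99.2 - 86.8) / (6 * 0.56)
= 12.4000 / 3.3600
= 3.6905

3.6905


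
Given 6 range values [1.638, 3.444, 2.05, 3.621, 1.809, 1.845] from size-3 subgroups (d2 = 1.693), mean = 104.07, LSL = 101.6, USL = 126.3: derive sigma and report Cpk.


R_bar = (1.638 + 3.444 + 2.05 + 3.621 + 1.809 + 1.845) / 6 = 2.4011667
sigma = R_bar / d2 = 2.4011667 / 1.693 = 1.418291
Cp = (USL - LSL)/(6*sigma) = (126.3 - 101.6)/(6*1.418291) = 2.9026
Cpu = (126.3 - 104.07)/(3*1.418291) = 5.2246
Cpl = (104.07 - 101.6)/(3*1.418291) = 0.5805
Cpk = min(Cpu, Cpl) = 0.5805

0.5805


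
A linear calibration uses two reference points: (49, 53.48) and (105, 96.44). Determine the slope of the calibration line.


slope = (y2 - y1) / (x2 - x1)
= (96.44 - 53.48) / (105 - 49)
= 42.9600 / 56
= 0.7671

0.7671


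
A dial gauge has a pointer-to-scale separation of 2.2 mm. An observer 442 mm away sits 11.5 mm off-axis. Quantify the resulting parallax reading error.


error = h * offset / d
= 2.2 * 11.5 / 442
= 0.0572

0.0572


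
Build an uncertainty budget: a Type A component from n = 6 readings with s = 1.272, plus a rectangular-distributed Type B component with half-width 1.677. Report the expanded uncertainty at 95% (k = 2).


u_A = s / sqrt(n) = 1.272 / sqrt(6) = 0.51929183
u_B = half_width / sqrt(3) = 1.677 / sqrt(3) = 0.9682164
uc = sqrt(u_A^2 + u_B^2) = sqrt(0.51929183^2 + 0.9682164^2) = 1.0986842
U = k * uc = 2 * 1.0986842
U = 2.1974

2.1974


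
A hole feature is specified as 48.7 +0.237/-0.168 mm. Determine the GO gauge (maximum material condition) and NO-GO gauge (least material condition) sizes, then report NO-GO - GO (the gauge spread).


GO = nominal - lower_tol (smallest hole = maximum material condition)
GO = 48.7 - 0.168 = 48.532
NO-GO = nominal + upper_tol (largest hole = least material condition)
NO-GO = 48.7 + 0.237 = 48.937
spread = NO-GO - GO = 48.937 - 48.532 = 0.4050

0.4050


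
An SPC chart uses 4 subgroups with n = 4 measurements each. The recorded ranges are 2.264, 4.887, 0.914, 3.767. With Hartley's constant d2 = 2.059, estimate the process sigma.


R_bar = (2.264 + 4.887 + 0.914 + 3.767) / 4
R_bar = 11.832 / 4 = 2.958
sigma_hat = R_bar / d2 = 2.958 / 2.059 = 1.4366

1.4366


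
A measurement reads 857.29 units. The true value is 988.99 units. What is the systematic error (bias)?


Systematic error = measured - true
= 857.29 - 988.99
= -131.7000

-131.7000


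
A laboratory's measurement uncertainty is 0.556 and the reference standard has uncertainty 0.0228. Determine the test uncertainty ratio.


TUR = u_lab / u_ref
= 0.556 / 0.0228
= 24.3860

24.3860


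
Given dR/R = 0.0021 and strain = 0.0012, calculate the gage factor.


GF = (dR/R) / epsilon
= 0.0021 / 0.0012
= 1.7500

1.7500


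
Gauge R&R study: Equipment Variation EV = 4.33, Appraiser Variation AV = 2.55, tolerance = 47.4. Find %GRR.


GRR = sqrt(EV^2 + AV^2) = sqrt(4.33^2 + 2.55^2) = 5.0250771
%GRR = GRR / tol * 100 = 5.0250771 / 47.4 * 100
%GRR = 10.6014

10.6014


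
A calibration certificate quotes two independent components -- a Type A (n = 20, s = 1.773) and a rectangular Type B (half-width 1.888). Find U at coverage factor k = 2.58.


u_A = s / sqrt(n) = 1.773 / sqrt(20) = 0.39645485
u_B = half_width / sqrt(3) = 1.888 / sqrt(3) = 1.0900373
uc = sqrt(u_A^2 + u_B^2) = sqrt(0.39645485^2 + 1.0900373^2) = 1.1598956
U = k * uc = 2.58 * 1.1598956
U = 2.9925

2.9925


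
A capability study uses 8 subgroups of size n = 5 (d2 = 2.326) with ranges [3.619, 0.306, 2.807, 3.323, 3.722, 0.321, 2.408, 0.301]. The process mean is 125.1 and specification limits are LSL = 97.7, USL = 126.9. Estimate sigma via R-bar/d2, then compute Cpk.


R_bar = (3.619 + 0.306 + 2.807 + 3.323 + 3.722 + 0.321 + 2.408 + 0.301) / 8 = 2.100875
sigma = R_bar / d2 = 2.100875 / 2.326 = 0.90321367
Cp = (USL - LSL)/(6*sigma) = (126.9 - 97.7)/(6*0.90321367) = 5.3882
Cpu = (126.9 - 125.1)/(3*0.90321367) = 0.6643
Cpl = (125.1 - 97.7)/(3*0.90321367) = 10.1120
Cpk = min(Cpu, Cpl) = 0.6643

0.6643


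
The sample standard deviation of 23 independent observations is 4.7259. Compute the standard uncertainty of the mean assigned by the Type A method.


u_A = s / sqrt(n)
u_A = 4.7259 / sqrt(23)
u_A = 4.7259 / 4.7958315
u_A = 0.9854

0.9854


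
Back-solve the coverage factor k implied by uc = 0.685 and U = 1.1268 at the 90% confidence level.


k = U / uc
k = 1.1268 / 0.685
k = 1.645

1.645


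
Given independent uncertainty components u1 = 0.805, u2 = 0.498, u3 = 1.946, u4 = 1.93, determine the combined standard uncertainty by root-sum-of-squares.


uc = sqrt(0.805^2 + 0.498^2 + 1.946^2 + 1.93^2)
uc = sqrt(8.407845)
uc = 2.8996

2.8996


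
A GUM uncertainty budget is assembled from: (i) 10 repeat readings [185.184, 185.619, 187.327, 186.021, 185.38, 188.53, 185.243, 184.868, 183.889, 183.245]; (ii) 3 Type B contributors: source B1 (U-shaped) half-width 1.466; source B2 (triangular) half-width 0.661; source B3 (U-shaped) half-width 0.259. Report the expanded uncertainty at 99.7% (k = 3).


mean = (185.184 + 185.619 + 187.327 + 186.021 + 185.38 + 188.53 + 185.243 + 184.868 + 183.889 + 183.245) / 10 = 185.5306
s = sqrt(sum((x - mean)^2)/(n-1)) = 1.5295294
u_A = s / sqrt(n) = 1.5295294 / sqrt(10) = 0.48367967
u_B1 = 1.466 / sqrt(2) = 1.0366185
u_B2 = 0.661 / sqrt(6) = 0.26985212
u_B3 = 0.259 / sqrt(2) = 0.18314066
uc = sqrt(0.48367967^2 + 1.0366185^2 + 0.26985212^2 + 0.18314066^2) = 1.1894892
U = k * uc = 3 * 1.1894892
U = 3.5685

3.5685


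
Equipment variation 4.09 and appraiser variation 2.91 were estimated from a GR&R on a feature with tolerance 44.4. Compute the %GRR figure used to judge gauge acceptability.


GRR = sqrt(EV^2 + AV^2) = sqrt(4.09^2 + 2.91^2) = 5.0195817
%GRR = GRR / tol * 100 = 5.0195817 / 44.4 * 100
%GRR = 11.3054

11.3054


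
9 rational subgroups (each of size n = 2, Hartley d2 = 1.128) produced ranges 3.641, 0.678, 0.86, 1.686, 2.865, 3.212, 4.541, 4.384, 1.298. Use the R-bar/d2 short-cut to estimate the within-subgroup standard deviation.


R_bar = (3.641 + 0.678 + 0.86 + 1.686 + 2.865 + 3.212 + 4.541 + 4.384 + 1.298) / 9
R_bar = 23.165 / 9 = 2.5738889
sigma_hat = R_bar / d2 = 2.5738889 / 1.128 = 2.2818

2.2818


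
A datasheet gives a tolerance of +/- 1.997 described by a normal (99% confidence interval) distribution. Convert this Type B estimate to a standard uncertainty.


u_B = half_width / 2.576
u_B = 1.997 / 2.576
u_B = 0.7752

0.7752


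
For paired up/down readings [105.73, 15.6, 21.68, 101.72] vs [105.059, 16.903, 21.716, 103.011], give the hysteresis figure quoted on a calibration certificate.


|105.73 - 105.059| = 0.6710
|15.6 - 16.903| = 1.3030
|21.68 - 21.716| = 0.0360
|101.72 - 103.011| = 1.2910
hysteresis = max(diffs) = 1.3030

1.3030


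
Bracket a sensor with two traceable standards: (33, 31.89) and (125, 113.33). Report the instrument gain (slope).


slope = (y2 - y1) / (x2 - x1)
= (113.33 - 31.89) / (125 - 33)
= 81.4400 / 92
= 0.8852

0.8852
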